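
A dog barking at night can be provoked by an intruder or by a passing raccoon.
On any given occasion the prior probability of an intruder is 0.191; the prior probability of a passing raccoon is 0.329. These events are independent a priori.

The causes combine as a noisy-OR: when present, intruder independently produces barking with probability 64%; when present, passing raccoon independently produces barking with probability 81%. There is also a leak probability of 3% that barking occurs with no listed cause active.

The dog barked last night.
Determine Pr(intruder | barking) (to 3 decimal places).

Under noisy-OR, P(barking | causes) = 1 − (1−0.03)·∏(1−qᵢ) over the active causes.
P(barking) = 0.03·0.809·0.671 + 0.8157·0.809·0.329 + 0.6508·0.191·0.671 + 0.933652·0.191·0.329 = 0.016285 + 0.217108 + 0.083407 + 0.058670 = 0.375470
Restricting to configurations with intruder present: 0.083407 + 0.058670 = 0.142077.
So P(intruder | barking) = 0.142077/0.375470 ≈ 0.378.

Pr(intruder | barking) ≈ 0.378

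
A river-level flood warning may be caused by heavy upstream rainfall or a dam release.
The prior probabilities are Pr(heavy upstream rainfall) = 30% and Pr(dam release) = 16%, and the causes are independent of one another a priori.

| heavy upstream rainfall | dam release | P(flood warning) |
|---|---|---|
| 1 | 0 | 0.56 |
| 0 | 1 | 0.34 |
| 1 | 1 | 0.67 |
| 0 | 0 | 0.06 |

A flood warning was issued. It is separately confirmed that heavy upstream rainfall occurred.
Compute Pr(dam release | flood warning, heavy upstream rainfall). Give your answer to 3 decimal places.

Pr(dam release | flood warning, heavy upstream rainfall) ≈ 0.186

P(flood warning | heavy upstream rainfall) = 0.56·0.84 + 0.67·0.16 = 0.470400 + 0.107200 = 0.577600
Of this, 0.107200 comes from 0.67·0.16 (the dam release=true cases).
So P(dam release | flood warning, heavy upstream rainfall) = 0.107200/0.577600 ≈ 0.186.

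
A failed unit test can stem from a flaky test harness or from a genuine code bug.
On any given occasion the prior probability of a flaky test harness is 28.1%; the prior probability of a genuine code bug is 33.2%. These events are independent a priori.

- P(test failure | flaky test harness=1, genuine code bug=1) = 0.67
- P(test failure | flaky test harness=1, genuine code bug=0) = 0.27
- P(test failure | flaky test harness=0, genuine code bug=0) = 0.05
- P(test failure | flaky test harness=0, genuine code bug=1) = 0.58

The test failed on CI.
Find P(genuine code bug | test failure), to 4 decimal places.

P(genuine code bug | test failure) ≈ 0.7290

P(test failure) = 0.05*0.719*0.668 + 0.58*0.719*0.332 + 0.27*0.281*0.668 + 0.67*0.281*0.332 = 0.024015 + 0.138451 + 0.050681 + 0.062506 = 0.275653
The genuine code bug-present share is 0.138451 + 0.062506 = 0.200957.
So P(genuine code bug | test failure) = 0.200957/0.275653 ≈ 0.7290.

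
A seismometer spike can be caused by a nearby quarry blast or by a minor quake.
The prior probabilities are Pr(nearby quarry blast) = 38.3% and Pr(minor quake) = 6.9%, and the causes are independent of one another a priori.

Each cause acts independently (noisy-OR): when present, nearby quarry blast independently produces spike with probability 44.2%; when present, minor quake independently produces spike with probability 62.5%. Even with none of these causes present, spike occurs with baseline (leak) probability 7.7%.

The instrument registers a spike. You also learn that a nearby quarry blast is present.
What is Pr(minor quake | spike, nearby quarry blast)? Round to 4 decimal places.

Pr(minor quake | spike, nearby quarry blast) ≈ 0.1098

Under noisy-OR, P(spike | causes) = 1 − (1−0.077)·∏(1−qᵢ) over the active causes.
For the numerator, keep only minor quake=true terms: 0.806862*0.069 = 0.055673
The normalizing constant is 0.484966*0.931 + 0.806862*0.069 = 0.507176
Posterior = 0.055673 / 0.507176 ≈ 0.1098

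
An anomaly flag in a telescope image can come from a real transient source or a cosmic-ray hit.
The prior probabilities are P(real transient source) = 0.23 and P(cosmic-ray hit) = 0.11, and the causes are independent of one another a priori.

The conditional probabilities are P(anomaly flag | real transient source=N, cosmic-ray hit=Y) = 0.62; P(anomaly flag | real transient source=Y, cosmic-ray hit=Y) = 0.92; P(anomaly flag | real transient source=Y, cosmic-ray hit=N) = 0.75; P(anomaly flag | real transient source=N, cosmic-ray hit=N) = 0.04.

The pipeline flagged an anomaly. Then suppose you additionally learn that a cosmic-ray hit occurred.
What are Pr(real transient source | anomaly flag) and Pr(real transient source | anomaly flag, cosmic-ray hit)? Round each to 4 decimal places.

P(anomaly flag) = 0.04×0.77×0.89 + 0.62×0.77×0.11 + 0.75×0.23×0.89 + 0.92×0.23×0.11 = 0.027412 + 0.052514 + 0.153525 + 0.023276 = 0.256727
The real transient source-present share is 0.153525 + 0.023276 = 0.176801.
Hence the posterior is 0.176801/0.256727 ≈ 0.6887.

With the extra evidence:
Numerator (weight on configurations with real transient source): 0.92·0.23 = 0.211600
Normalizer over all consistent configurations: 0.62·0.77 + 0.92·0.23 = 0.689000
P(real transient source | anomaly flag, cosmic-ray hit) = 0.211600/0.689000 ≈ 0.3071

Pr(real transient source | anomaly flag) ≈ 0.6887; Pr(real transient source | anomaly flag, cosmic-ray hit) ≈ 0.3071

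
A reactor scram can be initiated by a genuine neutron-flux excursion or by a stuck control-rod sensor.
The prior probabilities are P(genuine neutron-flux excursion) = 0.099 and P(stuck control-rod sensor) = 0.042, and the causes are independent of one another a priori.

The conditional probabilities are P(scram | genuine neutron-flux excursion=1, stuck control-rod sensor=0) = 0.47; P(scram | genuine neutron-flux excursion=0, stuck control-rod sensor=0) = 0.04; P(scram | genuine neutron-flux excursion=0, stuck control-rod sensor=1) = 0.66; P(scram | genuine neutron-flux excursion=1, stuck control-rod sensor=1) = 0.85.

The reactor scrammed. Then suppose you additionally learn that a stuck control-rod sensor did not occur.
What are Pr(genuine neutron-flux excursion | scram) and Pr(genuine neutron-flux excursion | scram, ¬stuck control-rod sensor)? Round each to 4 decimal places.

Numerator (weight on configurations with genuine neutron-flux excursion): 0.044576 + 0.003534 = 0.048110
Normalizer over all consistent configurations: 0.04·0.901·0.958 + 0.66·0.901·0.042 + 0.47·0.099·0.958 + 0.85·0.099·0.042 = 0.107612
P(genuine neutron-flux excursion | scram) = 0.048110/0.107612 ≈ 0.4471

Now condition on the additional information:
Numerator (weight on configurations with genuine neutron-flux excursion): 0.47·0.099 = 0.046530
The normalizing constant is 0.04·0.901 + 0.47·0.099 = 0.082570
P(genuine neutron-flux excursion | scram, ¬stuck control-rod sensor) = 0.046530/0.082570 ≈ 0.5635
Ruling out stuck control-rod sensor raises the posterior on genuine neutron-flux excursion — the flip side of explaining away.

Pr(genuine neutron-flux excursion | scram) ≈ 0.4471; Pr(genuine neutron-flux excursion | scram, ¬stuck control-rod sensor) ≈ 0.5635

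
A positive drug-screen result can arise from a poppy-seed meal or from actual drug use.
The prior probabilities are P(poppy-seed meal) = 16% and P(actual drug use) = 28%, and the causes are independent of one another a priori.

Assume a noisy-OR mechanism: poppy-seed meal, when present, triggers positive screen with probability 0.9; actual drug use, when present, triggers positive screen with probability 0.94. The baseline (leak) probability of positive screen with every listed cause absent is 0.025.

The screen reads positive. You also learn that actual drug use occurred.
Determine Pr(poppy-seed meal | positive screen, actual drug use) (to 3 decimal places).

Under noisy-OR, P(positive screen | causes) = 1 − (1−0.025)·∏(1−qᵢ) over the active causes.
By total probability over both values of poppy-seed meal:
  P(positive screen | actual drug use) = 0.9415×0.84 + 0.99415×0.16
        = 0.790860 + 0.159064 = 0.949924
The terms with poppy-seed meal present sum to 0.159064, so
  P(poppy-seed meal | positive screen, actual drug use) = 0.159064 / 0.949924 ≈ 0.167

Pr(poppy-seed meal | positive screen, actual drug use) ≈ 0.167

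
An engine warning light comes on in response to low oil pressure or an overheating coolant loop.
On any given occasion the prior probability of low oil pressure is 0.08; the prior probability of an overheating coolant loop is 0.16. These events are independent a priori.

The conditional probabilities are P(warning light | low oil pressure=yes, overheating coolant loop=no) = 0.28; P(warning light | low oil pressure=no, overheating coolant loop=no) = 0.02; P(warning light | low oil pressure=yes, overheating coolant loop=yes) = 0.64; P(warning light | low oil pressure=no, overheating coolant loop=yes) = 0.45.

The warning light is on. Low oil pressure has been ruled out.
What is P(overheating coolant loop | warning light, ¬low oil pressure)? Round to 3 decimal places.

P(overheating coolant loop | warning light, ¬low oil pressure) ≈ 0.811

P(warning light | ¬low oil pressure) = 0.02*0.84 + 0.45*0.16 = 0.016800 + 0.072000 = 0.088800
Restricting to configurations with overheating coolant loop present: 0.45*0.16 = 0.072000.
P(overheating coolant loop | warning light, ¬low oil pressure) = 0.072000 / 0.088800 ≈ 0.811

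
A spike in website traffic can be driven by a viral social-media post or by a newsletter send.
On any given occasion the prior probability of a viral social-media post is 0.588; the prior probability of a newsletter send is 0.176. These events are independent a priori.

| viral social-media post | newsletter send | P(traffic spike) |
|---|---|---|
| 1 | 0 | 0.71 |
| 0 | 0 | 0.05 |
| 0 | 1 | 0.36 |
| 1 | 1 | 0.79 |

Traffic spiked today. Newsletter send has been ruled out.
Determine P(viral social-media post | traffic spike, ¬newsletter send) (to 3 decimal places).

P(viral social-media post | traffic spike, ¬newsletter send) ≈ 0.953

P(traffic spike | ¬newsletter send) = 0.05·0.412 + 0.71·0.588 = 0.020600 + 0.417480 = 0.438080
The viral social-media post-present share is 0.71·0.588 = 0.417480.
So P(viral social-media post | traffic spike, ¬newsletter send) = 0.417480/0.438080 ≈ 0.953.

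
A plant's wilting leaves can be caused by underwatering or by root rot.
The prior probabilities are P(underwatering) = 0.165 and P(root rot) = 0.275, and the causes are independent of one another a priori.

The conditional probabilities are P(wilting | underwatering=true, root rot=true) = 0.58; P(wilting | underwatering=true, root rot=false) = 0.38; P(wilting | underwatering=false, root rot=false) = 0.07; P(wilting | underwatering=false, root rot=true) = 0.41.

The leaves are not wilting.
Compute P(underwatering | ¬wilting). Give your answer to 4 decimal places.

Sum P(¬wilting|·) weighted by the priors over the 4 (underwatering, root rot) configurations:
  P(¬wilting) = 0.93×0.835×0.725 + 0.59×0.835×0.275 + 0.62×0.165×0.725 + 0.42×0.165×0.275
        = 0.562999 + 0.135479 + 0.074167 + 0.019058 = 0.791703
Keeping only the underwatering-present terms gives 0.093225, so
  P(underwatering | ¬wilting) = 0.093225 / 0.791703 ≈ 0.1178

P(underwatering | ¬wilting) ≈ 0.1178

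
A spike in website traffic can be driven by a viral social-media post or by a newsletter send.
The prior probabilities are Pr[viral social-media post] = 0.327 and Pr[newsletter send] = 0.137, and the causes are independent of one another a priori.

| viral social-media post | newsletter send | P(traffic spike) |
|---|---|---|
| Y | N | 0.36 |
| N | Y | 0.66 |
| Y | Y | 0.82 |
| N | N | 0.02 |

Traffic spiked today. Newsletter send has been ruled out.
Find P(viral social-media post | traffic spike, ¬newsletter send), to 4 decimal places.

P(viral social-media post | traffic spike, ¬newsletter send) ≈ 0.8974

Weight on viral social-media post=true, given the evidence: 0.36*0.327 = 0.117720
Denominator P(traffic spike | ¬newsletter send): 0.02*0.673 + 0.36*0.327 = 0.131180
P(viral social-media post | traffic spike, ¬newsletter send) = 0.117720/0.131180 ≈ 0.8974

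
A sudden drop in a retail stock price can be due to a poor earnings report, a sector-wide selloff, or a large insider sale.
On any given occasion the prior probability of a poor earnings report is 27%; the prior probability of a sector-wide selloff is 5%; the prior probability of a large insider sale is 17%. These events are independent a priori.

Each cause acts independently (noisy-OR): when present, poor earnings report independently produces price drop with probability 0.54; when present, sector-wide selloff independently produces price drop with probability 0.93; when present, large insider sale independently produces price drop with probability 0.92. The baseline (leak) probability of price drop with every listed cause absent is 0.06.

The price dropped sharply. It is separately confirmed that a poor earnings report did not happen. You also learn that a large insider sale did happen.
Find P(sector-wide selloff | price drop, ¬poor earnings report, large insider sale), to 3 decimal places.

Under noisy-OR, P(price drop | causes) = 1 − (1−0.06)·∏(1−qᵢ) over the active causes.
P(price drop | ¬poor earnings report, large insider sale) = 0.9248·0.95 + 0.994736·0.05 = 0.878560 + 0.049737 = 0.928297
Restricting to configurations with sector-wide selloff present: 0.994736·0.05 = 0.049737.
So P(sector-wide selloff | price drop, ¬poor earnings report, large insider sale) = 0.049737/0.928297 ≈ 0.054.

P(sector-wide selloff | price drop, ¬poor earnings report, large insider sale) ≈ 0.054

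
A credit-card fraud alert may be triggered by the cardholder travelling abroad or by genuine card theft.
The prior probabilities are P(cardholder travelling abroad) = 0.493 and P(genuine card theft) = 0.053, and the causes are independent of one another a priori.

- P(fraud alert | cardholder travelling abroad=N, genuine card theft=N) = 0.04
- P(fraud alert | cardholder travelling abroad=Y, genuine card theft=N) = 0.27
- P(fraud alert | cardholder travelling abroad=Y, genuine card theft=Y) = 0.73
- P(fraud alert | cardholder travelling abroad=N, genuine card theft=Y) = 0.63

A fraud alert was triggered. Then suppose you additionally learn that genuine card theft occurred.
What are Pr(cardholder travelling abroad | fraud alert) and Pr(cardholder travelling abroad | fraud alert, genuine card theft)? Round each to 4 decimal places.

By total probability over the 4 (cardholder travelling abroad, genuine card theft) configurations:
  P(fraud alert) = 0.04×0.507×0.947 + 0.63×0.507×0.053 + 0.27×0.493×0.947 + 0.73×0.493×0.053
        = 0.019205 + 0.016929 + 0.126055 + 0.019074 = 0.181263
Configurations with cardholder travelling abroad contribute 0.145129, so
  P(cardholder travelling abroad | fraud alert) = 0.145129 / 0.181263 ≈ 0.8007

Now also conditioning on genuine card theft=true:
For the numerator, keep only cardholder travelling abroad=true terms: 0.73×0.493 = 0.359890
Denominator P(fraud alert | genuine card theft): 0.63×0.507 + 0.73×0.493 = 0.679300
P(cardholder travelling abroad | fraud alert, genuine card theft) = 0.359890/0.679300 ≈ 0.5298
This is intercausal reasoning (explaining away): once genuine card theft accounts for the fraud alert, cardholder travelling abroad becomes less likely.

Pr(cardholder travelling abroad | fraud alert) ≈ 0.8007; Pr(cardholder travelling abroad | fraud alert, genuine card theft) ≈ 0.5298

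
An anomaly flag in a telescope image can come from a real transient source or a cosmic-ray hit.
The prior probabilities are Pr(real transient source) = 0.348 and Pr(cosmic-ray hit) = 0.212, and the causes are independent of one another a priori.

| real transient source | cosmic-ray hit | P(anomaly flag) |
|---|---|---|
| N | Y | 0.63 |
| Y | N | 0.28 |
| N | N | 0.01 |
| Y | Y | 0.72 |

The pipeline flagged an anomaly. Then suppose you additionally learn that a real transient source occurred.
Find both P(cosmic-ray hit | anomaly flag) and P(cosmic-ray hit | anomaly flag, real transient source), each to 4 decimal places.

P(cosmic-ray hit | anomaly flag) ≈ 0.6312; P(cosmic-ray hit | anomaly flag, real transient source) ≈ 0.4089

Sum P(anomaly flag|·) weighted by the priors over the 4 (real transient source, cosmic-ray hit) configurations:
  P(anomaly flag) = 0.01·0.652·0.788 + 0.63·0.652·0.212 + 0.28·0.348·0.788 + 0.72·0.348·0.212
        = 0.005138 + 0.087081 + 0.076783 + 0.053119 = 0.222121
Configurations with cosmic-ray hit contribute 0.140200, so
  P(cosmic-ray hit | anomaly flag) = 0.140200 / 0.222121 ≈ 0.6312

With the extra evidence:
P(anomaly flag | real transient source) = 0.28*0.788 + 0.72*0.212 = 0.220640 + 0.152640 = 0.373280
Restricting to configurations with cosmic-ray hit present: 0.72*0.212 = 0.152640.
P(cosmic-ray hit | anomaly flag, real transient source) = 0.152640 / 0.373280 ≈ 0.4089
— real transient source explains away the evidence for cosmic-ray hit.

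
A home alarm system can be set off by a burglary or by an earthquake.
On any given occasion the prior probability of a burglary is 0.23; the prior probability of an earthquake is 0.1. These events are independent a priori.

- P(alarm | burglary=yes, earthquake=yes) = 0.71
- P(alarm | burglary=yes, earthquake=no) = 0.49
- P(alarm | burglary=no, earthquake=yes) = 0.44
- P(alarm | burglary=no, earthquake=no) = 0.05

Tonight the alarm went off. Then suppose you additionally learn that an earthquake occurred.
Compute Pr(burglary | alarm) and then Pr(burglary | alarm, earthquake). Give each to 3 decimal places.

Weight on burglary=true, given the evidence: 0.101430 + 0.016330 = 0.117760
Denominator P(alarm): 0.05×0.77×0.9 + 0.44×0.77×0.1 + 0.49×0.23×0.9 + 0.71×0.23×0.1 = 0.186290
P(burglary | alarm) = 0.117760/0.186290 ≈ 0.632

Now also conditioning on earthquake=true:
P(alarm | earthquake) = 0.44·0.77 + 0.71·0.23 = 0.338800 + 0.163300 = 0.502100
Of this, 0.163300 comes from 0.71·0.23 (the burglary=true cases).
P(burglary | alarm, earthquake) = 0.163300 / 0.502100 ≈ 0.325

Pr(burglary | alarm) ≈ 0.632; Pr(burglary | alarm, earthquake) ≈ 0.325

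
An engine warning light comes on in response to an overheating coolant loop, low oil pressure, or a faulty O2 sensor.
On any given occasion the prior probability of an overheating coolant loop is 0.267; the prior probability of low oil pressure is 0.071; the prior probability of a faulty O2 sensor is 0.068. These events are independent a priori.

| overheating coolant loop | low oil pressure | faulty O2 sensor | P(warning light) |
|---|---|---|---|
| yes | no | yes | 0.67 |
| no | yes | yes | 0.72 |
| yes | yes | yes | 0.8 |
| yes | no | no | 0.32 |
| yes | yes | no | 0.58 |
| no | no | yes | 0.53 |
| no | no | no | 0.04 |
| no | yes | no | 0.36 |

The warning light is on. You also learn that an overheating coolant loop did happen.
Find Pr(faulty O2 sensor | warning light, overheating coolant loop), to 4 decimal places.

Enumerate the 4 (low oil pressure, faulty O2 sensor) configurations and weight by the priors:
  P(warning light | overheating coolant loop) = 0.32·0.929·0.932 + 0.67·0.929·0.068 + 0.58·0.071·0.932 + 0.8·0.071·0.068
        = 0.277065 + 0.042325 + 0.038380 + 0.003862 = 0.361632
Configurations with faulty O2 sensor contribute 0.046187, so
  P(faulty O2 sensor | warning light, overheating coolant loop) = 0.046187 / 0.361632 ≈ 0.1277

Pr(faulty O2 sensor | warning light, overheating coolant loop) ≈ 0.1277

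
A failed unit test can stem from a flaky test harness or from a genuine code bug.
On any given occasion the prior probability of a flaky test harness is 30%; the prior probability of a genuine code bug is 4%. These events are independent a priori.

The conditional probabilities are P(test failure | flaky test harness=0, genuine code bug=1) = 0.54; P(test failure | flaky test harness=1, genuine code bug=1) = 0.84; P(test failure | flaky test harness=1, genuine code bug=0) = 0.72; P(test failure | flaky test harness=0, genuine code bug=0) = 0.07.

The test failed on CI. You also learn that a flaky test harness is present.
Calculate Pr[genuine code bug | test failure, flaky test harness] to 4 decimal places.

P(test failure | flaky test harness) = 0.72*0.96 + 0.84*0.04 = 0.691200 + 0.033600 = 0.724800
Of this, 0.033600 comes from 0.84*0.04 (the genuine code bug=true cases).
Hence the posterior is 0.033600/0.724800 ≈ 0.0464.

Pr[genuine code bug | test failure, flaky test harness] ≈ 0.0464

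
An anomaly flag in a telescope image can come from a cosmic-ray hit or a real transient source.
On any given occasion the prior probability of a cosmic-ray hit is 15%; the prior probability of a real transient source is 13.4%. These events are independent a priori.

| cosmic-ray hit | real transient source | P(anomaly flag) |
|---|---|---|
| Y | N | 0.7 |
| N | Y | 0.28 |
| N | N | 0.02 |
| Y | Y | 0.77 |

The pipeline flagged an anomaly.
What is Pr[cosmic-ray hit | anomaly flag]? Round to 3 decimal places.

P(anomaly flag) = 0.02*0.85*0.866 + 0.28*0.85*0.134 + 0.7*0.15*0.866 + 0.77*0.15*0.134 = 0.014722 + 0.031892 + 0.090930 + 0.015477 = 0.153021
Restricting to configurations with cosmic-ray hit present: 0.090930 + 0.015477 = 0.106407.
So P(cosmic-ray hit | anomaly flag) = 0.106407/0.153021 ≈ 0.695.

Pr[cosmic-ray hit | anomaly flag] ≈ 0.695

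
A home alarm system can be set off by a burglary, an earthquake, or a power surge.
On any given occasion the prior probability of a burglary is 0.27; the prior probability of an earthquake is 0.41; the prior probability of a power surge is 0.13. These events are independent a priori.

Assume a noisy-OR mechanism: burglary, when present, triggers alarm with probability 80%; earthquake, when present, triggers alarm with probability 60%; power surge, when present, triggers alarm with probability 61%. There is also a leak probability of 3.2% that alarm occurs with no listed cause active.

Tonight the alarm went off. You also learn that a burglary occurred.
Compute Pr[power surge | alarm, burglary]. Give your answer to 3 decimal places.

Pr[power surge | alarm, burglary] ≈ 0.142

Under noisy-OR, P(alarm | causes) = 1 − (1−0.032)·∏(1−qᵢ) over the active causes.
Numerator (weight on configurations with power surge): 0.070909 + 0.051690 = 0.122599
Denominator P(alarm | burglary): 0.8064×0.59×0.87 + 0.924496×0.59×0.13 + 0.92256×0.41×0.87 + 0.969798×0.41×0.13 = 0.865601
Posterior = 0.122599 / 0.865601 ≈ 0.142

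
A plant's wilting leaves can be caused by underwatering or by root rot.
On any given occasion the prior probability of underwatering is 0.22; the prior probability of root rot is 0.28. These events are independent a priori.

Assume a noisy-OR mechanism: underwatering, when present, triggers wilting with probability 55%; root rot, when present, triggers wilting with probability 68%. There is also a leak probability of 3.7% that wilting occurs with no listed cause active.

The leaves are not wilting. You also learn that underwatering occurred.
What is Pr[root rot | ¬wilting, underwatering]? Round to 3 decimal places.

Under noisy-OR, P(wilting | causes) = 1 − (1−0.037)·∏(1−qᵢ) over the active causes.
P(¬wilting | underwatering) = 0.43335*0.72 + 0.138672*0.28 = 0.312012 + 0.038828 = 0.350840
The root rot-present share is 0.138672*0.28 = 0.038828.
Hence the posterior is 0.038828/0.350840 ≈ 0.111.

Pr[root rot | ¬wilting, underwatering] ≈ 0.111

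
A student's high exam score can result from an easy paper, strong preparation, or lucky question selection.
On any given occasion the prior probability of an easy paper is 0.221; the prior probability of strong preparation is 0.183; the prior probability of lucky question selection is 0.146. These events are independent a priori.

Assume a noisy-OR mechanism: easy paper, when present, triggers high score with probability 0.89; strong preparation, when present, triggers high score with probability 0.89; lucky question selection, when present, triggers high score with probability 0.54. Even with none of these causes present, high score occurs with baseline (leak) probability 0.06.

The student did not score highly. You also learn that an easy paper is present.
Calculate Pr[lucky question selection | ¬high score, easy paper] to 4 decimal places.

Pr[lucky question selection | ¬high score, easy paper] ≈ 0.0729

Under noisy-OR, P(high score | causes) = 1 − (1−0.06)·∏(1−qᵢ) over the active causes.
Weight on lucky question selection=true, given the evidence: 0.005674 + 0.000140 = 0.005814
Normalizer over all consistent configurations: 0.1034·0.817·0.854 + 0.047564·0.817·0.146 + 0.011374·0.183·0.854 + 0.005232·0.183·0.146 = 0.079736
P(lucky question selection | ¬high score, easy paper) = 0.005814/0.079736 ≈ 0.0729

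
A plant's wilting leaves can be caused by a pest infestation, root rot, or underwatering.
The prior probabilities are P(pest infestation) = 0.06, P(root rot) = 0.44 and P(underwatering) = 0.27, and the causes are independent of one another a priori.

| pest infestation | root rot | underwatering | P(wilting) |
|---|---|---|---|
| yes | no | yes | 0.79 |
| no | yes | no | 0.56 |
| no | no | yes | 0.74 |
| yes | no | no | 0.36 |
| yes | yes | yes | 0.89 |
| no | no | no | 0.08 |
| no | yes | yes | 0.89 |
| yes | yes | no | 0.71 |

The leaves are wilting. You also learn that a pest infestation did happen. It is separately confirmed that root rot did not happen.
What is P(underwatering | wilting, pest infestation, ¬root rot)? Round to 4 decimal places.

For the numerator, keep only underwatering=true terms: 0.79*0.27 = 0.213300
Denominator P(wilting | pest infestation, ¬root rot): 0.36*0.73 + 0.79*0.27 = 0.476100
Posterior = 0.213300 / 0.476100 ≈ 0.4480

P(underwatering | wilting, pest infestation, ¬root rot) ≈ 0.4480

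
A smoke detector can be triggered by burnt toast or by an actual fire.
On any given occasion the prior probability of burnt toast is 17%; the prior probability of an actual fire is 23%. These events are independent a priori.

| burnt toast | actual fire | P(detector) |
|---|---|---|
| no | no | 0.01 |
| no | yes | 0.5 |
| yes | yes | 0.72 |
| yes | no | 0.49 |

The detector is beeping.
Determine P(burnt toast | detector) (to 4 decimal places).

P(burnt toast | detector) ≈ 0.4754

Weight on burnt toast=true, given the evidence: 0.064141 + 0.028152 = 0.092293
The normalizing constant is 0.01*0.83*0.77 + 0.5*0.83*0.23 + 0.49*0.17*0.77 + 0.72*0.17*0.23 = 0.194134
P(burnt toast | detector) = 0.092293/0.194134 ≈ 0.4754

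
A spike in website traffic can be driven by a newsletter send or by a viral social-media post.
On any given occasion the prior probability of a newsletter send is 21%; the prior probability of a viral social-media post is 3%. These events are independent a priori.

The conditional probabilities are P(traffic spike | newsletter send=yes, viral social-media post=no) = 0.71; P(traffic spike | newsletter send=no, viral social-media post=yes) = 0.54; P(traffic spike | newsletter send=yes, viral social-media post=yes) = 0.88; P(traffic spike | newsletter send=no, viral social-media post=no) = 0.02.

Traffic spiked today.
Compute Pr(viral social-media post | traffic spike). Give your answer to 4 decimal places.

Pr(viral social-media post | traffic spike) ≈ 0.1029

P(traffic spike) = 0.02*0.79*0.97 + 0.54*0.79*0.03 + 0.71*0.21*0.97 + 0.88*0.21*0.03 = 0.015326 + 0.012798 + 0.144627 + 0.005544 = 0.178295
Restricting to configurations with viral social-media post present: 0.012798 + 0.005544 = 0.018342.
Hence the posterior is 0.018342/0.178295 ≈ 0.1029.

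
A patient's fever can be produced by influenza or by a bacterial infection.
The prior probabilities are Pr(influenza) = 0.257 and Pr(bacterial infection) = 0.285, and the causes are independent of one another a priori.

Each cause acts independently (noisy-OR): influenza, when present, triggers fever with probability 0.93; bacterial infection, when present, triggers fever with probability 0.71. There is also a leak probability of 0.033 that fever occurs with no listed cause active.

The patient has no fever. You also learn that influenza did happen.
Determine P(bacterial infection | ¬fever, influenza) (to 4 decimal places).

P(bacterial infection | ¬fever, influenza) ≈ 0.1036

Under noisy-OR, P(fever | causes) = 1 − (1−0.033)·∏(1−qᵢ) over the active causes.
P(¬fever | influenza) = 0.06769×0.715 + 0.01963×0.285 = 0.048398 + 0.005595 = 0.053993
Of this, 0.005595 comes from 0.01963×0.285 (the bacterial infection=true cases).
P(bacterial infection | ¬fever, influenza) = 0.005595 / 0.053993 ≈ 0.1036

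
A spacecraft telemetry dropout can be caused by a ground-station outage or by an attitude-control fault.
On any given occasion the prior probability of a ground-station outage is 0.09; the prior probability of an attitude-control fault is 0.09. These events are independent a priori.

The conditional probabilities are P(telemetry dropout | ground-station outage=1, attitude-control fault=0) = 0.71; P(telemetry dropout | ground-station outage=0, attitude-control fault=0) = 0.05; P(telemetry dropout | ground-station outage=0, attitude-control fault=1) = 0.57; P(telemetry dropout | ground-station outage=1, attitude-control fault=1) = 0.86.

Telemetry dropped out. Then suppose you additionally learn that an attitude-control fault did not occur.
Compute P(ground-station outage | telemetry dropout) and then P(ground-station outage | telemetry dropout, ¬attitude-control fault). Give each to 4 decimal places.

P(ground-station outage | telemetry dropout) ≈ 0.4250; P(ground-station outage | telemetry dropout, ¬attitude-control fault) ≈ 0.5841

Enumerate the 4 (ground-station outage, attitude-control fault) configurations and weight by the priors:
  P(telemetry dropout) = 0.05×0.91×0.91 + 0.57×0.91×0.09 + 0.71×0.09×0.91 + 0.86×0.09×0.09
        = 0.041405 + 0.046683 + 0.058149 + 0.006966 = 0.153203
Configurations with ground-station outage contribute 0.065115, so
  P(ground-station outage | telemetry dropout) = 0.065115 / 0.153203 ≈ 0.4250

Now condition on the additional information:
Sum P(telemetry dropout|·) weighted by the priors over both values of ground-station outage:
  P(telemetry dropout | ¬attitude-control fault) = 0.05*0.91 + 0.71*0.09
        = 0.045500 + 0.063900 = 0.109400
Keeping only the ground-station outage-present terms gives 0.063900, so
  P(ground-station outage | telemetry dropout, ¬attitude-control fault) = 0.063900 / 0.109400 ≈ 0.5841
With attitude-control fault excluded, ground-station outage must carry more of the explanatory weight for the telemetry dropout.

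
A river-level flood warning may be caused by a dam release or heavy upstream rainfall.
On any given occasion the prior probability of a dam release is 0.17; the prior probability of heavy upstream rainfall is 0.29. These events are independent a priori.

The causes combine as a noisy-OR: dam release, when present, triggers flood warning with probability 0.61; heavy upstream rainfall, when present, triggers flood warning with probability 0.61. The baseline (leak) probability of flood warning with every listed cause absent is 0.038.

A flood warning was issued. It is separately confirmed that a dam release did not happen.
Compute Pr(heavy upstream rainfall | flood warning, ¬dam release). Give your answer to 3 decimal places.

Under noisy-OR, P(flood warning | causes) = 1 − (1−0.038)·∏(1−qᵢ) over the active causes.
Sum P(flood warning|·) weighted by the priors over both values of heavy upstream rainfall:
  P(flood warning | ¬dam release) = 0.038·0.71 + 0.62482·0.29
        = 0.026980 + 0.181198 = 0.208178
The terms with heavy upstream rainfall present sum to 0.181198, so
  P(heavy upstream rainfall | flood warning, ¬dam release) = 0.181198 / 0.208178 ≈ 0.870

Pr(heavy upstream rainfall | flood warning, ¬dam release) ≈ 0.870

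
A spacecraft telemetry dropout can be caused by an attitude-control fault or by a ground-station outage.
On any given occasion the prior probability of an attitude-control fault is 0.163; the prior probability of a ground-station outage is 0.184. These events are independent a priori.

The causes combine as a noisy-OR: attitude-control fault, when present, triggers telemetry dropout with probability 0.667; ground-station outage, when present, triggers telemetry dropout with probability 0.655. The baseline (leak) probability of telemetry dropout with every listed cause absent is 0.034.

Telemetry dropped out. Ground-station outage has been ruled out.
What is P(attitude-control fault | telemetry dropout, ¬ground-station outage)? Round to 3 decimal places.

P(attitude-control fault | telemetry dropout, ¬ground-station outage) ≈ 0.795

Under noisy-OR, P(telemetry dropout | causes) = 1 − (1−0.034)·∏(1−qᵢ) over the active causes.
Sum P(telemetry dropout|·) weighted by the priors over both values of attitude-control fault:
  P(telemetry dropout | ¬ground-station outage) = 0.034*0.837 + 0.678322*0.163
        = 0.028458 + 0.110566 = 0.139024
Keeping only the attitude-control fault-present terms gives 0.110566, so
  P(attitude-control fault | telemetry dropout, ¬ground-station outage) = 0.110566 / 0.139024 ≈ 0.795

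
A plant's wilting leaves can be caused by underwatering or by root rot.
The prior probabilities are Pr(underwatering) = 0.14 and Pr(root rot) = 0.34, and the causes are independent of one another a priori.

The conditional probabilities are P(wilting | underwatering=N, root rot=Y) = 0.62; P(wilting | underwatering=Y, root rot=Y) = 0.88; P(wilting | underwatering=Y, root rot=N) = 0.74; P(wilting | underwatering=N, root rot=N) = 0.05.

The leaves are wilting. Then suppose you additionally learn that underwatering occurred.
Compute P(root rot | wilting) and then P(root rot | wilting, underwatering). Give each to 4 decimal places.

P(root rot | wilting) ≈ 0.6976; P(root rot | wilting, underwatering) ≈ 0.3799

For the numerator, keep only root rot=true terms: 0.181288 + 0.041888 = 0.223176
Denominator P(wilting): 0.05·0.86·0.66 + 0.62·0.86·0.34 + 0.74·0.14·0.66 + 0.88·0.14·0.34 = 0.319932
Posterior = 0.223176 / 0.319932 ≈ 0.6976

Now condition on the additional information:
P(wilting | underwatering) = 0.74*0.66 + 0.88*0.34 = 0.488400 + 0.299200 = 0.787600
Restricting to configurations with root rot present: 0.88*0.34 = 0.299200.
P(root rot | wilting, underwatering) = 0.299200 / 0.787600 ≈ 0.3799
This is intercausal reasoning (explaining away): once underwatering accounts for the wilting, root rot becomes less likely.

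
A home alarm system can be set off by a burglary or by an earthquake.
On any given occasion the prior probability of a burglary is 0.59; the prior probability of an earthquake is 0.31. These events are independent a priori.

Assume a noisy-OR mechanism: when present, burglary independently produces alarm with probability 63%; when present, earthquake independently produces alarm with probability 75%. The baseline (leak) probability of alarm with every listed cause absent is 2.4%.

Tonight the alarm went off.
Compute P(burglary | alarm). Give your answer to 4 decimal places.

P(burglary | alarm) ≈ 0.8057

Under noisy-OR, P(alarm | causes) = 1 − (1−0.024)·∏(1−qᵢ) over the active causes.
By total probability over the 4 (burglary, earthquake) configurations:
  P(alarm) = 0.024*0.41*0.69 + 0.756*0.41*0.31 + 0.63888*0.59*0.69 + 0.90972*0.59*0.31
        = 0.006790 + 0.096088 + 0.260088 + 0.166388 = 0.529354
Keeping only the burglary-present terms gives 0.426476, so
  P(burglary | alarm) = 0.426476 / 0.529354 ≈ 0.8057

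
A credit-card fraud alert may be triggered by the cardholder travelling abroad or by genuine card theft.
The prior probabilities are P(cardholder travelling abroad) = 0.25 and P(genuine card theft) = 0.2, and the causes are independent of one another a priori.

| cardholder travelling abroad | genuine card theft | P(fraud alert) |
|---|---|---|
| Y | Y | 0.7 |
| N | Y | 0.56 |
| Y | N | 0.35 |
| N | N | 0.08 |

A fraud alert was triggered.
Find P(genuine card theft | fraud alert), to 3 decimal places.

P(fraud alert) = 0.08·0.75·0.8 + 0.56·0.75·0.2 + 0.35·0.25·0.8 + 0.7·0.25·0.2 = 0.048000 + 0.084000 + 0.070000 + 0.035000 = 0.237000
The genuine card theft-present share is 0.084000 + 0.035000 = 0.119000.
So P(genuine card theft | fraud alert) = 0.119000/0.237000 ≈ 0.502.

P(genuine card theft | fraud alert) ≈ 0.502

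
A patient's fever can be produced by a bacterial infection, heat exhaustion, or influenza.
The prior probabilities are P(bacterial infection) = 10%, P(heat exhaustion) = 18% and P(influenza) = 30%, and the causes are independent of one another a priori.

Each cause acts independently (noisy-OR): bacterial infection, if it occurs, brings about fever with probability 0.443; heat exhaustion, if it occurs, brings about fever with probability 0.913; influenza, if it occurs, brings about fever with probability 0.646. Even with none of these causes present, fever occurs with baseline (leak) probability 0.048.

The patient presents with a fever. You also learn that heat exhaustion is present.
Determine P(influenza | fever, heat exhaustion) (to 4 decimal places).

P(influenza | fever, heat exhaustion) ≈ 0.3115

Under noisy-OR, P(fever | causes) = 1 − (1−0.048)·∏(1−qᵢ) over the active causes.
P(fever | heat exhaustion) = 0.917176×0.9×0.7 + 0.97068×0.9×0.3 + 0.953867×0.1×0.7 + 0.983669×0.1×0.3 = 0.577821 + 0.262084 + 0.066771 + 0.029510 = 0.936186
Of this, 0.291594 comes from 0.262084 + 0.029510 (the influenza=true cases).
So P(influenza | fever, heat exhaustion) = 0.291594/0.936186 ≈ 0.3115.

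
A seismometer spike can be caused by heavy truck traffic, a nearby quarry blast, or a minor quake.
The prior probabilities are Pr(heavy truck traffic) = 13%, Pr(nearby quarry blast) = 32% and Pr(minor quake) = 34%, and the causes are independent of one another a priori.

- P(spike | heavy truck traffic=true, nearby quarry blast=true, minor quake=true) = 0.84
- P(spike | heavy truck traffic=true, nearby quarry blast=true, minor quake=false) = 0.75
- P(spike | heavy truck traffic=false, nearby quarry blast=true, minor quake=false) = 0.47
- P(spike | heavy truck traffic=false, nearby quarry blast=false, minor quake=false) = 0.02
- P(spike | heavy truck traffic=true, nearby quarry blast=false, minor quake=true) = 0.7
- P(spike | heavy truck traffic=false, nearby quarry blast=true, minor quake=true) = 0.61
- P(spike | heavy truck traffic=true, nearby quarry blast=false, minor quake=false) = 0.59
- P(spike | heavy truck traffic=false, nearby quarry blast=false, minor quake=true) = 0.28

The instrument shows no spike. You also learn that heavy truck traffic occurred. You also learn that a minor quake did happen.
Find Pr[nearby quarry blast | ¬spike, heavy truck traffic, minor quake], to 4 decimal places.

Numerator (weight on configurations with nearby quarry blast): 0.16×0.32 = 0.051200
The normalizing constant is 0.3×0.68 + 0.16×0.32 = 0.255200
P(nearby quarry blast | ¬spike, heavy truck traffic, minor quake) = 0.051200/0.255200 ≈ 0.2006

Pr[nearby quarry blast | ¬spike, heavy truck traffic, minor quake] ≈ 0.2006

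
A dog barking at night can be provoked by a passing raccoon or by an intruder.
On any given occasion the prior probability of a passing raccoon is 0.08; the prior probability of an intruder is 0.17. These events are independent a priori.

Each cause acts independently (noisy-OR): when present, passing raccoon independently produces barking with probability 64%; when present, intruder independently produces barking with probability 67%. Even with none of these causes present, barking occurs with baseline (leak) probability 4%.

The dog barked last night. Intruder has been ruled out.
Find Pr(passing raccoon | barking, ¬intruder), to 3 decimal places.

Under noisy-OR, P(barking | causes) = 1 − (1−0.04)·∏(1−qᵢ) over the active causes.
Numerator (weight on configurations with passing raccoon): 0.6544*0.08 = 0.052352
Denominator P(barking | ¬intruder): 0.04*0.92 + 0.6544*0.08 = 0.089152
Posterior = 0.052352 / 0.089152 ≈ 0.587

Pr(passing raccoon | barking, ¬intruder) ≈ 0.587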